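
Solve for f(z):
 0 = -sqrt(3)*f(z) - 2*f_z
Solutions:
 f(z) = C1*exp(-sqrt(3)*z/2)


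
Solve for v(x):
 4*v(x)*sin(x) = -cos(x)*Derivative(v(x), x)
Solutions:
 v(x) = C1*cos(x)^4


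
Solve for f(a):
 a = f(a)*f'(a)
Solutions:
 f(a) = -sqrt(C1 + a^2)
 f(a) = sqrt(C1 + a^2)


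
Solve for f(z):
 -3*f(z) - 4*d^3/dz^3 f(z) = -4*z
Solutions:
 f(z) = C3*exp(-6^(1/3)*z/2) + 4*z/3 + (C1*sin(2^(1/3)*3^(5/6)*z/4) + C2*cos(2^(1/3)*3^(5/6)*z/4))*exp(6^(1/3)*z/4)


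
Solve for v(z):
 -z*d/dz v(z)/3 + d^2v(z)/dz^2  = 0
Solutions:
 v(z) = C1 + C2*erfi(sqrt(6)*z/6)


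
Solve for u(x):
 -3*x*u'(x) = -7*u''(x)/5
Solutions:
 u(x) = C1 + C2*erfi(sqrt(210)*x/14)


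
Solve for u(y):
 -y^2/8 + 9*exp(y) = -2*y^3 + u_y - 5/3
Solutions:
 u(y) = C1 + y^4/2 - y^3/24 + 5*y/3 + 9*exp(y)


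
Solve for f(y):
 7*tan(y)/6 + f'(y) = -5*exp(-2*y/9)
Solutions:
 f(y) = C1 - 7*log(tan(y)^2 + 1)/12 + 45*exp(-2*y/9)/2


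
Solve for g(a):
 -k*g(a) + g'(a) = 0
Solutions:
 g(a) = C1*exp(a*k)


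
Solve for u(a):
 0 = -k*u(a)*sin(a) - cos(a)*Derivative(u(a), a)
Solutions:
 u(a) = C1*exp(k*log(cos(a)))


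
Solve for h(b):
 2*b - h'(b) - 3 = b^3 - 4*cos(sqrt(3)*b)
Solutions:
 h(b) = C1 - b^4/4 + b^2 - 3*b + 4*sqrt(3)*sin(sqrt(3)*b)/3


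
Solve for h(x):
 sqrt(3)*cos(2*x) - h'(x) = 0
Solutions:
 h(x) = C1 + sqrt(3)*sin(2*x)/2


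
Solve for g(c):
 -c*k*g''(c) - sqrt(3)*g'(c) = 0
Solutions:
 g(c) = C1 + c^(((re(k) - sqrt(3))*re(k) + im(k)^2)/(re(k)^2 + im(k)^2))*(C2*sin(sqrt(3)*log(c)*Abs(im(k))/(re(k)^2 + im(k)^2)) + C3*cos(sqrt(3)*log(c)*im(k)/(re(k)^2 + im(k)^2)))


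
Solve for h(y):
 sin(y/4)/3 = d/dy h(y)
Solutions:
 h(y) = C1 - 4*cos(y/4)/3


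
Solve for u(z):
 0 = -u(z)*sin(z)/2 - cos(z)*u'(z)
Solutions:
 u(z) = C1*sqrt(cos(z))


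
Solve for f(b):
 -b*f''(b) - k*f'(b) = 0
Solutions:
 f(b) = C1 + b^(1 - re(k))*(C2*sin(log(b)*Abs(im(k))) + C3*cos(log(b)*im(k)))


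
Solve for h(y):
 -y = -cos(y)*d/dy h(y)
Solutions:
 h(y) = C1 + Integral(y/cos(y), y)


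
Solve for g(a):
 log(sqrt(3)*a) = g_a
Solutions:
 g(a) = C1 + a*log(a) - a + a*log(3)/2


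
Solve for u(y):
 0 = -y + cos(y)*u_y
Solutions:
 u(y) = C1 + Integral(y/cos(y), y)


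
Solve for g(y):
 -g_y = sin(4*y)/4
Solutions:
 g(y) = C1 + cos(4*y)/16


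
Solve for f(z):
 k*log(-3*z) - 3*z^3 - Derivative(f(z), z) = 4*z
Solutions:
 f(z) = C1 + k*z*log(-z) + k*z*(-1 + log(3)) - 3*z^4/4 - 2*z^2


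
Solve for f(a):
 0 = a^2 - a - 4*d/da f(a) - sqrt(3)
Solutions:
 f(a) = C1 + a^3/12 - a^2/8 - sqrt(3)*a/4


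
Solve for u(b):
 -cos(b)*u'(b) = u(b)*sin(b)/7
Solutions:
 u(b) = C1*cos(b)^(1/7)


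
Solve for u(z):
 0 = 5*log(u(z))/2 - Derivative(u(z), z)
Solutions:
 li(u(z)) = C1 + 5*z/2


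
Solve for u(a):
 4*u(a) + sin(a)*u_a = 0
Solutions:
 u(a) = C1*(cos(a)^2 + 2*cos(a) + 1)/(cos(a)^2 - 2*cos(a) + 1)


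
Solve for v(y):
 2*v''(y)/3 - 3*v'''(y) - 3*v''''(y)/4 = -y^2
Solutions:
 v(y) = C1 + C2*y + C3*exp(-2*y*(1 + sqrt(11)/3)) + C4*exp(2*y*(-1 + sqrt(11)/3)) - y^4/8 - 9*y^3/4 - 513*y^2/16


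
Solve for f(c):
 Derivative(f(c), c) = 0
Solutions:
 f(c) = C1


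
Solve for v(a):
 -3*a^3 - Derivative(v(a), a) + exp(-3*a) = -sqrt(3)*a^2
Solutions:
 v(a) = C1 - 3*a^4/4 + sqrt(3)*a^3/3 - exp(-3*a)/3


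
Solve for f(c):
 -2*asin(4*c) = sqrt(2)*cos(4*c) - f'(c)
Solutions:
 f(c) = C1 + 2*c*asin(4*c) + sqrt(1 - 16*c^2)/2 + sqrt(2)*sin(4*c)/4


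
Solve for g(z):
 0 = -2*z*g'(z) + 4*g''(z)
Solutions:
 g(z) = C1 + C2*erfi(z/2)


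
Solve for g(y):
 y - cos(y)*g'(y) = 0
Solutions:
 g(y) = C1 + Integral(y/cos(y), y)


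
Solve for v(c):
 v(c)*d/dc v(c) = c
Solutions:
 v(c) = -sqrt(C1 + c^2)
 v(c) = sqrt(C1 + c^2)


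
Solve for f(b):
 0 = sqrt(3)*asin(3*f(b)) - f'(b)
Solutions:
 Integral(1/asin(3*_y), (_y, f(b))) = C1 + sqrt(3)*b


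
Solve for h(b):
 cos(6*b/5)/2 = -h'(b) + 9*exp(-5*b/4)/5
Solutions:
 h(b) = C1 - 5*sin(6*b/5)/12 - 36*exp(-5*b/4)/25


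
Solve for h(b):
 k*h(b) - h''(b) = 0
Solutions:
 h(b) = C1*exp(-b*sqrt(k)) + C2*exp(b*sqrt(k))


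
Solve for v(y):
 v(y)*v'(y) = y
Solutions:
 v(y) = -sqrt(C1 + y^2)
 v(y) = sqrt(C1 + y^2)


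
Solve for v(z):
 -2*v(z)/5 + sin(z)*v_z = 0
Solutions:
 v(z) = C1*(cos(z) - 1)^(1/5)/(cos(z) + 1)^(1/5)


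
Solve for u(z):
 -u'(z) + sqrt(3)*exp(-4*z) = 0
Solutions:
 u(z) = C1 - sqrt(3)*exp(-4*z)/4


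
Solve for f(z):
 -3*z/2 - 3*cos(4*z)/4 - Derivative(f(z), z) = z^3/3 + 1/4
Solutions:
 f(z) = C1 - z^4/12 - 3*z^2/4 - z/4 - 3*sin(4*z)/16


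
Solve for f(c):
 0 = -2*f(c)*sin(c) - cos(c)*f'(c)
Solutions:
 f(c) = C1*cos(c)^2


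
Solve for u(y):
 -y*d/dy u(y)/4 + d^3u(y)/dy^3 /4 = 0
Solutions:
 u(y) = C1 + Integral(C2*airyai(y) + C3*airybi(y), y)


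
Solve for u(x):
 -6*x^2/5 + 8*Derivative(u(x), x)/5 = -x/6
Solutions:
 u(x) = C1 + x^3/4 - 5*x^2/96


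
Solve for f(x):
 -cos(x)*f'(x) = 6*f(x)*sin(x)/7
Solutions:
 f(x) = C1*cos(x)^(6/7)


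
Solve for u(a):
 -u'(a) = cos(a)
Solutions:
 u(a) = C1 - sin(a)


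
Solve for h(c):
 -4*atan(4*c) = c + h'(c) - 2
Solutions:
 h(c) = C1 - c^2/2 - 4*c*atan(4*c) + 2*c + log(16*c^2 + 1)/2


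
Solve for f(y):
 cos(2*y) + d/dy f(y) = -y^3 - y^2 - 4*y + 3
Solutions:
 f(y) = C1 - y^4/4 - y^3/3 - 2*y^2 + 3*y - sin(2*y)/2


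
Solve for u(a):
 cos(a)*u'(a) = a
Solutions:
 u(a) = C1 + Integral(a/cos(a), a)


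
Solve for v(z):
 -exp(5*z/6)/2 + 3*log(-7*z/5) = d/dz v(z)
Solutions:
 v(z) = C1 + 3*z*log(-z) + 3*z*(-log(5) - 1 + log(7)) - 3*exp(5*z/6)/5


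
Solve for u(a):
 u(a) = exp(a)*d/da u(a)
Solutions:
 u(a) = C1*exp(-exp(-a))


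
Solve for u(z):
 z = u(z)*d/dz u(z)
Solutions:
 u(z) = -sqrt(C1 + z^2)
 u(z) = sqrt(C1 + z^2)


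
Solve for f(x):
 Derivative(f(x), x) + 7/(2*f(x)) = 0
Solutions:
 f(x) = -sqrt(C1 - 7*x)
 f(x) = sqrt(C1 - 7*x)


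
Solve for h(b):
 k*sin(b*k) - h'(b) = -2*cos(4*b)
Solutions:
 h(b) = C1 + sin(4*b)/2 - cos(b*k)


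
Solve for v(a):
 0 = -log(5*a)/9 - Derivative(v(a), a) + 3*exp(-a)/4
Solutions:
 v(a) = C1 - a*log(a)/9 + a*(1 - log(5))/9 - 3*exp(-a)/4


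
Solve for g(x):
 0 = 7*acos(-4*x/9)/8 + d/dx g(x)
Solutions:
 g(x) = C1 - 7*x*acos(-4*x/9)/8 - 7*sqrt(81 - 16*x^2)/32


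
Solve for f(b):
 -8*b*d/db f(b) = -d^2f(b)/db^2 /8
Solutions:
 f(b) = C1 + C2*erfi(4*sqrt(2)*b)


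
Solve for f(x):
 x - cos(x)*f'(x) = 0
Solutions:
 f(x) = C1 + Integral(x/cos(x), x)


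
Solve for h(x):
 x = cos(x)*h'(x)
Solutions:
 h(x) = C1 + Integral(x/cos(x), x)


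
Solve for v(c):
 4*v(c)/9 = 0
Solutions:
 v(c) = 0


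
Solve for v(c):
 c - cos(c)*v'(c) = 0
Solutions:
 v(c) = C1 + Integral(c/cos(c), c)


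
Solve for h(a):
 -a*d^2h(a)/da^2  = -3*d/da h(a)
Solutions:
 h(a) = C1 + C2*a^4


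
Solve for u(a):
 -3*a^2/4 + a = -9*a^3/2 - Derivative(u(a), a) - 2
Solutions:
 u(a) = C1 - 9*a^4/8 + a^3/4 - a^2/2 - 2*a


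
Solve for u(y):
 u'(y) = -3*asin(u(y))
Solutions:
 Integral(1/asin(_y), (_y, u(y))) = C1 - 3*y


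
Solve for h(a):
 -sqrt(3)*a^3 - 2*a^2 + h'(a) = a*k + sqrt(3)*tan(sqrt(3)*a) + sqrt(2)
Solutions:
 h(a) = C1 + sqrt(3)*a^4/4 + 2*a^3/3 + a^2*k/2 + sqrt(2)*a - log(cos(sqrt(3)*a))


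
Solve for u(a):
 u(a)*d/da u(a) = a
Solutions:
 u(a) = -sqrt(C1 + a^2)
 u(a) = sqrt(C1 + a^2)


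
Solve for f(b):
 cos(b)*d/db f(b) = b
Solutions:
 f(b) = C1 + Integral(b/cos(b), b)


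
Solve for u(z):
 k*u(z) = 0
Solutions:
 u(z) = 0


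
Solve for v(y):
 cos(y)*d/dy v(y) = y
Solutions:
 v(y) = C1 + Integral(y/cos(y), y)


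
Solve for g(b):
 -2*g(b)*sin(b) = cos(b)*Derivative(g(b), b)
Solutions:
 g(b) = C1*cos(b)^2


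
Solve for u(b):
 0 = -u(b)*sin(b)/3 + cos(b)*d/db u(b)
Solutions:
 u(b) = C1/cos(b)^(1/3)


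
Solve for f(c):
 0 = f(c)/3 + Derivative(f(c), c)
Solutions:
 f(c) = C1*exp(-c/3)


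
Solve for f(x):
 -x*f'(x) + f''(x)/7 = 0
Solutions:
 f(x) = C1 + C2*erfi(sqrt(14)*x/2)


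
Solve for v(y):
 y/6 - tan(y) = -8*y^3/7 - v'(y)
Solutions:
 v(y) = C1 - 2*y^4/7 - y^2/12 - log(cos(y))


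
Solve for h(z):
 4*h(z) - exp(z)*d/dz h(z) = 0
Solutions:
 h(z) = C1*exp(-4*exp(-z))


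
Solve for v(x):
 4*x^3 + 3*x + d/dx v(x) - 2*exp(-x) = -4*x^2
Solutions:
 v(x) = C1 - x^4 - 4*x^3/3 - 3*x^2/2 - 2*exp(-x)


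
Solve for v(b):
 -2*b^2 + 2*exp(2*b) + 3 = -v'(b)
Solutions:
 v(b) = C1 + 2*b^3/3 - 3*b - exp(2*b)


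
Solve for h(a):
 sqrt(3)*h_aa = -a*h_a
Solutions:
 h(a) = C1 + C2*erf(sqrt(2)*3^(3/4)*a/6)


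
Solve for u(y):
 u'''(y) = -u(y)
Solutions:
 u(y) = C3*exp(-y) + (C1*sin(sqrt(3)*y/2) + C2*cos(sqrt(3)*y/2))*exp(y/2)


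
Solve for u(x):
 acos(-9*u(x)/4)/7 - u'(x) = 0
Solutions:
 Integral(1/acos(-9*_y/4), (_y, u(x))) = C1 + x/7


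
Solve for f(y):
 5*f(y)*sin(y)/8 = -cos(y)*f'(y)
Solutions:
 f(y) = C1*cos(y)^(5/8)


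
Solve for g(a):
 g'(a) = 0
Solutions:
 g(a) = C1


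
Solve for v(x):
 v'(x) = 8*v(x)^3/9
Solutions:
 v(x) = -3*sqrt(2)*sqrt(-1/(C1 + 8*x))/2
 v(x) = 3*sqrt(2)*sqrt(-1/(C1 + 8*x))/2


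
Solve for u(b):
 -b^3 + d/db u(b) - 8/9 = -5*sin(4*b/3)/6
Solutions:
 u(b) = C1 + b^4/4 + 8*b/9 + 5*cos(4*b/3)/8


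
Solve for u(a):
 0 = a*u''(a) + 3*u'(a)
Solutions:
 u(a) = C1 + C2/a^2


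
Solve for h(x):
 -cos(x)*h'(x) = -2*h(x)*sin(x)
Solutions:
 h(x) = C1/cos(x)^2


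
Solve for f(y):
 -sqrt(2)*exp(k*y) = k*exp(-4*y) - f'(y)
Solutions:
 f(y) = C1 - k*exp(-4*y)/4 + sqrt(2)*exp(k*y)/k


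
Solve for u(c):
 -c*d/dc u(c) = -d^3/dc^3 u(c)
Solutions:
 u(c) = C1 + Integral(C2*airyai(c) + C3*airybi(c), c)


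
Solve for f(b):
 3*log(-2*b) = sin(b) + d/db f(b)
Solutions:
 f(b) = C1 + 3*b*log(-b) - 3*b + 3*b*log(2) + cos(b)


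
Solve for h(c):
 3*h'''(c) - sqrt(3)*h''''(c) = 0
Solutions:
 h(c) = C1 + C2*c + C3*c^2 + C4*exp(sqrt(3)*c)


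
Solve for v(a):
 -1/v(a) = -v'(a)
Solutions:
 v(a) = -sqrt(C1 + 2*a)
 v(a) = sqrt(C1 + 2*a)


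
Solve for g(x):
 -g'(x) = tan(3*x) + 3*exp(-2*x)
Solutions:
 g(x) = C1 - log(tan(3*x)^2 + 1)/6 + 3*exp(-2*x)/2


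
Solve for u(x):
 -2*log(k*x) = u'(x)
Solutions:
 u(x) = C1 - 2*x*log(k*x) + 2*x


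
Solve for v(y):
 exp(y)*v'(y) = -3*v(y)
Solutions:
 v(y) = C1*exp(3*exp(-y))


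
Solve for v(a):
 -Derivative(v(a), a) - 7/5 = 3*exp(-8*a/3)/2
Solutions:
 v(a) = C1 - 7*a/5 + 9*exp(-8*a/3)/16


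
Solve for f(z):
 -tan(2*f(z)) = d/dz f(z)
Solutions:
 f(z) = -asin(C1*exp(-2*z))/2 + pi/2
 f(z) = asin(C1*exp(-2*z))/2


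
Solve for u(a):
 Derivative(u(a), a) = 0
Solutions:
 u(a) = C1


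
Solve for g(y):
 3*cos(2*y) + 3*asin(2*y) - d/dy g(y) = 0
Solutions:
 g(y) = C1 + 3*y*asin(2*y) + 3*sqrt(1 - 4*y^2)/2 + 3*sin(2*y)/2


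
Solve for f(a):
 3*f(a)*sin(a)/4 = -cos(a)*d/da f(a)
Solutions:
 f(a) = C1*cos(a)^(3/4)


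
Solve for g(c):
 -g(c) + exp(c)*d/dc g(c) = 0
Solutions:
 g(c) = C1*exp(-exp(-c))


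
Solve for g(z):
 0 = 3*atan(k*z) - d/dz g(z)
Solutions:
 g(z) = C1 + 3*Piecewise((z*atan(k*z) - log(k^2*z^2 + 1)/(2*k), Ne(k, 0)), (0, True))


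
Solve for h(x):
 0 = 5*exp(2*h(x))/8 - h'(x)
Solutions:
 h(x) = log(-1/(C1 + 5*x))/2 + log(2)
 h(x) = log(-sqrt(-1/(C1 + 5*x))) + log(2)


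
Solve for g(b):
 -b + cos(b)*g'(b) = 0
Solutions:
 g(b) = C1 + Integral(b/cos(b), b)


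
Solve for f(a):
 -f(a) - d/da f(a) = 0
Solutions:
 f(a) = C1*exp(-a)


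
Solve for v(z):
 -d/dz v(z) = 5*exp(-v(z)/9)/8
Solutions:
 v(z) = 9*log(C1 - 5*z/72)


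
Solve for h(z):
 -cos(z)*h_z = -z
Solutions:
 h(z) = C1 + Integral(z/cos(z), z)


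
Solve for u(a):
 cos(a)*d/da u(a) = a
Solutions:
 u(a) = C1 + Integral(a/cos(a), a)


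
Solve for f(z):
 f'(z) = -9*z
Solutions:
 f(z) = C1 - 9*z^2/2


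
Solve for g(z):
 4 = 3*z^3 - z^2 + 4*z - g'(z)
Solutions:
 g(z) = C1 + 3*z^4/4 - z^3/3 + 2*z^2 - 4*z


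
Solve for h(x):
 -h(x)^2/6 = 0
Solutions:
 h(x) = 0


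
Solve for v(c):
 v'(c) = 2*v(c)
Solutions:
 v(c) = C1*exp(2*c)


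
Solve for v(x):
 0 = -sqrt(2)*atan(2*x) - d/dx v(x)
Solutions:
 v(x) = C1 - sqrt(2)*(x*atan(2*x) - log(4*x^2 + 1)/4)


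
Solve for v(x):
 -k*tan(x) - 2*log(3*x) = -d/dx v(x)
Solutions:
 v(x) = C1 - k*log(cos(x)) + 2*x*log(x) - 2*x + 2*x*log(3)


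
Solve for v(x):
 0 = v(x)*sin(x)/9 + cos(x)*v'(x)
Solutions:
 v(x) = C1*cos(x)^(1/9)


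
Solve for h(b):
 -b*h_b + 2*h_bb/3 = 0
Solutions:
 h(b) = C1 + C2*erfi(sqrt(3)*b/2)


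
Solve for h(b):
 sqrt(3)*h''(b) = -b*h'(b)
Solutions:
 h(b) = C1 + C2*erf(sqrt(2)*3^(3/4)*b/6)


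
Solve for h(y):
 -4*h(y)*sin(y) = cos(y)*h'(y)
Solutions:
 h(y) = C1*cos(y)^4


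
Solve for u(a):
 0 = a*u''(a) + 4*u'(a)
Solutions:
 u(a) = C1 + C2/a^3


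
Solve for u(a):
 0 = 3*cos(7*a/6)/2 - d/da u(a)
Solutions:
 u(a) = C1 + 9*sin(7*a/6)/7


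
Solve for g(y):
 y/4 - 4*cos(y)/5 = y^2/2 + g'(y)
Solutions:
 g(y) = C1 - y^3/6 + y^2/8 - 4*sin(y)/5


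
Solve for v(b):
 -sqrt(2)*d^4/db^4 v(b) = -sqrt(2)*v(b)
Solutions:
 v(b) = C1*exp(-b) + C2*exp(b) + C3*sin(b) + C4*cos(b)


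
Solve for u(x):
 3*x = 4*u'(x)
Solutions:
 u(x) = C1 + 3*x^2/8


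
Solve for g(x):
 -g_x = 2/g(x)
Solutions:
 g(x) = -sqrt(C1 - 4*x)
 g(x) = sqrt(C1 - 4*x)


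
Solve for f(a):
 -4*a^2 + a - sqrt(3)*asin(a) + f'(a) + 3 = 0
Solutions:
 f(a) = C1 + 4*a^3/3 - a^2/2 - 3*a + sqrt(3)*(a*asin(a) + sqrt(1 - a^2))


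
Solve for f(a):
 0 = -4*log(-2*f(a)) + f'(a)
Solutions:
 -Integral(1/(log(-_y) + log(2)), (_y, f(a)))/4 = C1 - a


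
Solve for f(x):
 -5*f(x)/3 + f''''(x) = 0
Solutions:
 f(x) = C1*exp(-3^(3/4)*5^(1/4)*x/3) + C2*exp(3^(3/4)*5^(1/4)*x/3) + C3*sin(3^(3/4)*5^(1/4)*x/3) + C4*cos(3^(3/4)*5^(1/4)*x/3)


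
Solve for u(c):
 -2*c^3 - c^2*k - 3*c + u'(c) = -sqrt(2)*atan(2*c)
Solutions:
 u(c) = C1 + c^4/2 + c^3*k/3 + 3*c^2/2 - sqrt(2)*(c*atan(2*c) - log(4*c^2 + 1)/4)


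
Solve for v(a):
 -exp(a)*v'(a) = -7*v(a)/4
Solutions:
 v(a) = C1*exp(-7*exp(-a)/4)


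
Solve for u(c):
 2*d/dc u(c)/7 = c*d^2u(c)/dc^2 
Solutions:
 u(c) = C1 + C2*c^(9/7)


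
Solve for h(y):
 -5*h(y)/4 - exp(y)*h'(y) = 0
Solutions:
 h(y) = C1*exp(5*exp(-y)/4)


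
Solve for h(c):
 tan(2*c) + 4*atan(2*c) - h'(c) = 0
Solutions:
 h(c) = C1 + 4*c*atan(2*c) - log(4*c^2 + 1) - log(cos(2*c))/2


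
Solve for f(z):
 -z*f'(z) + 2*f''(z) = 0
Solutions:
 f(z) = C1 + C2*erfi(z/2)


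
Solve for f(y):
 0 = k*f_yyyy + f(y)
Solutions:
 f(y) = C1*exp(-y*(-1/k)^(1/4)) + C2*exp(y*(-1/k)^(1/4)) + C3*exp(-I*y*(-1/k)^(1/4)) + C4*exp(I*y*(-1/k)^(1/4))


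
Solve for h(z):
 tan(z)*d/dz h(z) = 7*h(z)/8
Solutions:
 h(z) = C1*sin(z)^(7/8)


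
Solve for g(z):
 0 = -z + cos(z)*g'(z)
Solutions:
 g(z) = C1 + Integral(z/cos(z), z)


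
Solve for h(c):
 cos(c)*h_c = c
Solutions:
 h(c) = C1 + Integral(c/cos(c), c)


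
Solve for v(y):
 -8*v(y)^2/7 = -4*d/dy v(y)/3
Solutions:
 v(y) = -7/(C1 + 6*y)


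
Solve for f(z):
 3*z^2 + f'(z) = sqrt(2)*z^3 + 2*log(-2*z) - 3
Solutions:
 f(z) = C1 + sqrt(2)*z^4/4 - z^3 + 2*z*log(-z) + z*(-5 + 2*log(2))


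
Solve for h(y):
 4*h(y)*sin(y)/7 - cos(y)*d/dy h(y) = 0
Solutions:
 h(y) = C1/cos(y)^(4/7)


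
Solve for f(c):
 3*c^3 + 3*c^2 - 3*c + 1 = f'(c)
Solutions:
 f(c) = C1 + 3*c^4/4 + c^3 - 3*c^2/2 + c


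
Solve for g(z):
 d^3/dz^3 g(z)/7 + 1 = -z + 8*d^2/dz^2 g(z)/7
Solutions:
 g(z) = C1 + C2*z + C3*exp(8*z) + 7*z^3/48 + 63*z^2/128


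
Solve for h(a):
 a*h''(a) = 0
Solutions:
 h(a) = C1 + C2*a


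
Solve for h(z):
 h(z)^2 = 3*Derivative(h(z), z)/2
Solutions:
 h(z) = -3/(C1 + 2*z)


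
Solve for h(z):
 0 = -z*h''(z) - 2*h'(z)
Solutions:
 h(z) = C1 + C2/z


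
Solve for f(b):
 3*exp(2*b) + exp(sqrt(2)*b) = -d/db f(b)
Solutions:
 f(b) = C1 - 3*exp(2*b)/2 - sqrt(2)*exp(sqrt(2)*b)/2


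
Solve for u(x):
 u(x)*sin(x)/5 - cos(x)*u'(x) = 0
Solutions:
 u(x) = C1/cos(x)^(1/5)


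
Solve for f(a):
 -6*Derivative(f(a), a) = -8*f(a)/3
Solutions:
 f(a) = C1*exp(4*a/9)


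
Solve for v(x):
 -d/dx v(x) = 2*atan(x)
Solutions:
 v(x) = C1 - 2*x*atan(x) + log(x^2 + 1)


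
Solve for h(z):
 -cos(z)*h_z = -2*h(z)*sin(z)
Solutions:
 h(z) = C1/cos(z)^2


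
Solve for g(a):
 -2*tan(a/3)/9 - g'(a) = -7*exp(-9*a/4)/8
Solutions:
 g(a) = C1 - log(tan(a/3)^2 + 1)/3 - 7*exp(-9*a/4)/18


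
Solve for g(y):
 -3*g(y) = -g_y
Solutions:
 g(y) = C1*exp(3*y)


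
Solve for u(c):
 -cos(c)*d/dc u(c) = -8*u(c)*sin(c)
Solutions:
 u(c) = C1/cos(c)^8


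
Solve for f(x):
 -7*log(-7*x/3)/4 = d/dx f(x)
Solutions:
 f(x) = C1 - 7*x*log(-x)/4 + 7*x*(-log(7) + 1 + log(3))/4


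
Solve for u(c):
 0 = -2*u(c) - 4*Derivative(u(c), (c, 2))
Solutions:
 u(c) = C1*sin(sqrt(2)*c/2) + C2*cos(sqrt(2)*c/2)


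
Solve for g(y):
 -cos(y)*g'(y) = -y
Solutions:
 g(y) = C1 + Integral(y/cos(y), y)


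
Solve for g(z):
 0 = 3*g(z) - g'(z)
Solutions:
 g(z) = C1*exp(3*z)


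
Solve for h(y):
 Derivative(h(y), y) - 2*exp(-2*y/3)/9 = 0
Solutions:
 h(y) = C1 - exp(-2*y/3)/3


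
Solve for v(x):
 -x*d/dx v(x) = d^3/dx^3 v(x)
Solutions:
 v(x) = C1 + Integral(C2*airyai(-x) + C3*airybi(-x), x)


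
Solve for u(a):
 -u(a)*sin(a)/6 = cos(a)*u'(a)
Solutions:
 u(a) = C1*cos(a)^(1/6)


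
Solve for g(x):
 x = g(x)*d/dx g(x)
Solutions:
 g(x) = -sqrt(C1 + x^2)
 g(x) = sqrt(C1 + x^2)


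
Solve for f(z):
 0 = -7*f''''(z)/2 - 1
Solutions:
 f(z) = C1 + C2*z + C3*z^2 + C4*z^3 - z^4/84


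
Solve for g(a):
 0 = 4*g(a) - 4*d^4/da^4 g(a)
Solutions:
 g(a) = C1*exp(-a) + C2*exp(a) + C3*sin(a) + C4*cos(a)


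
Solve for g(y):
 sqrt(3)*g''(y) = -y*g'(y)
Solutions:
 g(y) = C1 + C2*erf(sqrt(2)*3^(3/4)*y/6)


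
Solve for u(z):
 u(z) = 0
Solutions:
 u(z) = 0


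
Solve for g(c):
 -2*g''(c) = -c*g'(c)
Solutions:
 g(c) = C1 + C2*erfi(c/2)


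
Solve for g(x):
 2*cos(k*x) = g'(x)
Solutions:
 g(x) = C1 + 2*sin(k*x)/k


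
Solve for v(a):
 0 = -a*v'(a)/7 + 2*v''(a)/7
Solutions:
 v(a) = C1 + C2*erfi(a/2)


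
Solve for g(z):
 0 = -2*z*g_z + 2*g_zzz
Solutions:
 g(z) = C1 + Integral(C2*airyai(z) + C3*airybi(z), z)


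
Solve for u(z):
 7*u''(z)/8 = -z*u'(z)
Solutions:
 u(z) = C1 + C2*erf(2*sqrt(7)*z/7)


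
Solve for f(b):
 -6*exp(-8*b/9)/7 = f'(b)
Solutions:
 f(b) = C1 + 27*exp(-8*b/9)/28


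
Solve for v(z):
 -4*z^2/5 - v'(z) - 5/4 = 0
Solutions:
 v(z) = C1 - 4*z^3/15 - 5*z/4


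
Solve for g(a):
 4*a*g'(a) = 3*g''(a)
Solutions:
 g(a) = C1 + C2*erfi(sqrt(6)*a/3)


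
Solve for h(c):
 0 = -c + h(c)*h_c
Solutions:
 h(c) = -sqrt(C1 + c^2)
 h(c) = sqrt(C1 + c^2)


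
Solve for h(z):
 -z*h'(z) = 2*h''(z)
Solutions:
 h(z) = C1 + C2*erf(z/2)


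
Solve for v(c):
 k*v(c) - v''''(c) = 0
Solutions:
 v(c) = C1*exp(-c*k^(1/4)) + C2*exp(c*k^(1/4)) + C3*exp(-I*c*k^(1/4)) + C4*exp(I*c*k^(1/4))


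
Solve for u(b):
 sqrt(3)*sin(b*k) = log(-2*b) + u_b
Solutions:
 u(b) = C1 - b*log(-b) - b*log(2) + b + sqrt(3)*Piecewise((-cos(b*k)/k, Ne(k, 0)), (0, True))


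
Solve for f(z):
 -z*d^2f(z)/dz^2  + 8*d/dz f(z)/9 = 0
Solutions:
 f(z) = C1 + C2*z^(17/9)


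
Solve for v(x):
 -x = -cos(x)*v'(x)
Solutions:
 v(x) = C1 + Integral(x/cos(x), x)


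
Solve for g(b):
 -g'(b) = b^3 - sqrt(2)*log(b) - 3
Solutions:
 g(b) = C1 - b^4/4 + sqrt(2)*b*log(b) - sqrt(2)*b + 3*b


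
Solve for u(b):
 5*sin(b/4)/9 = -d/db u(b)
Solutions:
 u(b) = C1 + 20*cos(b/4)/9


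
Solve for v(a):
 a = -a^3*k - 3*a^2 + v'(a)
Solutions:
 v(a) = C1 + a^4*k/4 + a^3 + a^2/2


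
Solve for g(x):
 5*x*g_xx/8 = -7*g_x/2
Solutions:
 g(x) = C1 + C2/x^(23/5)


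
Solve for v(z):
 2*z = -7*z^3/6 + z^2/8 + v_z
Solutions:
 v(z) = C1 + 7*z^4/24 - z^3/24 + z^2


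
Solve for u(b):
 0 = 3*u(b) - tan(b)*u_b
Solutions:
 u(b) = C1*sin(b)^3


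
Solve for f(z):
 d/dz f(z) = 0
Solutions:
 f(z) = C1


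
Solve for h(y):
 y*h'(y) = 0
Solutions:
 h(y) = C1


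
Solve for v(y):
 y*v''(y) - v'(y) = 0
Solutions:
 v(y) = C1 + C2*y^2


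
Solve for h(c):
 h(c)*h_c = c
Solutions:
 h(c) = -sqrt(C1 + c^2)
 h(c) = sqrt(C1 + c^2)


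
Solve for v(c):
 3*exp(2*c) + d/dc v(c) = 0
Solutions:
 v(c) = C1 - 3*exp(2*c)/2


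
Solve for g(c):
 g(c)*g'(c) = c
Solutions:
 g(c) = -sqrt(C1 + c^2)
 g(c) = sqrt(C1 + c^2)


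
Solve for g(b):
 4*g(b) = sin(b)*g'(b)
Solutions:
 g(b) = C1*(cos(b)^2 - 2*cos(b) + 1)/(cos(b)^2 + 2*cos(b) + 1)


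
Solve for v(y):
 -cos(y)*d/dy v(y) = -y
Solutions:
 v(y) = C1 + Integral(y/cos(y), y)


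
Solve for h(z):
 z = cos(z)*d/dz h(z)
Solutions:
 h(z) = C1 + Integral(z/cos(z), z)


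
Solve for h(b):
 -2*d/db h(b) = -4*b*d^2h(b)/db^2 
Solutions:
 h(b) = C1 + C2*b^(3/2)


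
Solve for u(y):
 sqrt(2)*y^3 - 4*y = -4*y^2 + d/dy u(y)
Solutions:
 u(y) = C1 + sqrt(2)*y^4/4 + 4*y^3/3 - 2*y^2


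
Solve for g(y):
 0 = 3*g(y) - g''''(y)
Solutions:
 g(y) = C1*exp(-3^(1/4)*y) + C2*exp(3^(1/4)*y) + C3*sin(3^(1/4)*y) + C4*cos(3^(1/4)*y)


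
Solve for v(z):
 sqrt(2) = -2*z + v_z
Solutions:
 v(z) = C1 + z^2 + sqrt(2)*z


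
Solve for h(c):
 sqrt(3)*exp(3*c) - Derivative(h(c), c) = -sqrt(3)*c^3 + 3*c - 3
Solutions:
 h(c) = C1 + sqrt(3)*c^4/4 - 3*c^2/2 + 3*c + sqrt(3)*exp(3*c)/3


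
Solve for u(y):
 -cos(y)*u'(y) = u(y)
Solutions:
 u(y) = C1*sqrt(sin(y) - 1)/sqrt(sin(y) + 1)


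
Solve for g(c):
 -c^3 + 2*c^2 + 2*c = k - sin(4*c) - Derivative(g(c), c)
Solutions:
 g(c) = C1 + c^4/4 - 2*c^3/3 - c^2 + c*k + cos(4*c)/4


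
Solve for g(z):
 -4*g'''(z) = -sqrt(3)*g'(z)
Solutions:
 g(z) = C1 + C2*exp(-3^(1/4)*z/2) + C3*exp(3^(1/4)*z/2)


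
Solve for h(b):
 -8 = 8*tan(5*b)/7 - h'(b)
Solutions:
 h(b) = C1 + 8*b - 8*log(cos(5*b))/35


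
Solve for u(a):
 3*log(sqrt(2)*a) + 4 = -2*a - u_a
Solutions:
 u(a) = C1 - a^2 - 3*a*log(a) - 3*a*log(2)/2 - a


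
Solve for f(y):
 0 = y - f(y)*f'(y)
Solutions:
 f(y) = -sqrt(C1 + y^2)
 f(y) = sqrt(C1 + y^2)


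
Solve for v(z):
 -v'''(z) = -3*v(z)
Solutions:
 v(z) = C3*exp(3^(1/3)*z) + (C1*sin(3^(5/6)*z/2) + C2*cos(3^(5/6)*z/2))*exp(-3^(1/3)*z/2)


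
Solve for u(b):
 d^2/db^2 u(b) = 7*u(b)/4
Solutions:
 u(b) = C1*exp(-sqrt(7)*b/2) + C2*exp(sqrt(7)*b/2)


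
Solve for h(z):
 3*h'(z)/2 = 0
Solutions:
 h(z) = C1


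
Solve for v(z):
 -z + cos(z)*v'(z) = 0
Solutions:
 v(z) = C1 + Integral(z/cos(z), z)


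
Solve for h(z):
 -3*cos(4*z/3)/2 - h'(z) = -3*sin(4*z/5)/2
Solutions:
 h(z) = C1 - 9*sin(4*z/3)/8 - 15*cos(4*z/5)/8


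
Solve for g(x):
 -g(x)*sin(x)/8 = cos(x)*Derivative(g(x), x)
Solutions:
 g(x) = C1*cos(x)^(1/8)


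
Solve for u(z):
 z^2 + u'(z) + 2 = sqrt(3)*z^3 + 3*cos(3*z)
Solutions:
 u(z) = C1 + sqrt(3)*z^4/4 - z^3/3 - 2*z + sin(3*z)


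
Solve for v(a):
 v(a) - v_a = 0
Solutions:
 v(a) = C1*exp(a)


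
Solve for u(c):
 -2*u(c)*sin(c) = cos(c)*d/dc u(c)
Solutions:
 u(c) = C1*cos(c)^2


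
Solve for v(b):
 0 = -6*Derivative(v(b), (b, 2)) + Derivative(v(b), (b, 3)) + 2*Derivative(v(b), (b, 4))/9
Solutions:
 v(b) = C1 + C2*b + C3*exp(3*b*(-3 + sqrt(57))/4) + C4*exp(-3*b*(3 + sqrt(57))/4)


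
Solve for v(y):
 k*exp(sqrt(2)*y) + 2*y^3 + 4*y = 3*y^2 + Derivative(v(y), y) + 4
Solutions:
 v(y) = C1 + sqrt(2)*k*exp(sqrt(2)*y)/2 + y^4/2 - y^3 + 2*y^2 - 4*y


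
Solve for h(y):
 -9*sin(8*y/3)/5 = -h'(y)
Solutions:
 h(y) = C1 - 27*cos(8*y/3)/40


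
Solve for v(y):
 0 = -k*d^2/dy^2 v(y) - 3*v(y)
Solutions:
 v(y) = C1*exp(-sqrt(3)*y*sqrt(-1/k)) + C2*exp(sqrt(3)*y*sqrt(-1/k))


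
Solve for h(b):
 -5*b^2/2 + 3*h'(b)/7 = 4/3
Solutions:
 h(b) = C1 + 35*b^3/18 + 28*b/9


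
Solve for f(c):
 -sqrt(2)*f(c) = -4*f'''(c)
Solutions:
 f(c) = C3*exp(sqrt(2)*c/2) + (C1*sin(sqrt(6)*c/4) + C2*cos(sqrt(6)*c/4))*exp(-sqrt(2)*c/4)


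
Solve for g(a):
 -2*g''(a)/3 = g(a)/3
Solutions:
 g(a) = C1*sin(sqrt(2)*a/2) + C2*cos(sqrt(2)*a/2)


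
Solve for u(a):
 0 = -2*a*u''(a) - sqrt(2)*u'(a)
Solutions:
 u(a) = C1 + C2*a^(1 - sqrt(2)/2)


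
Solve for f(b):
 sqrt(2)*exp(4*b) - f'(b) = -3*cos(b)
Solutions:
 f(b) = C1 + sqrt(2)*exp(4*b)/4 + 3*sin(b)


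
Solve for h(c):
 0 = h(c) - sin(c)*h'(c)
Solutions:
 h(c) = C1*sqrt(cos(c) - 1)/sqrt(cos(c) + 1)


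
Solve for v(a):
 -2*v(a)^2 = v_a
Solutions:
 v(a) = 1/(C1 + 2*a)


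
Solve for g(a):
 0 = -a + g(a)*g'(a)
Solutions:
 g(a) = -sqrt(C1 + a^2)
 g(a) = sqrt(C1 + a^2)


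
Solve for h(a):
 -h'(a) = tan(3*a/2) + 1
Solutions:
 h(a) = C1 - a + 2*log(cos(3*a/2))/3


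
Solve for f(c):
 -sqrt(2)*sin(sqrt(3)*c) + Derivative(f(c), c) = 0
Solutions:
 f(c) = C1 - sqrt(6)*cos(sqrt(3)*c)/3


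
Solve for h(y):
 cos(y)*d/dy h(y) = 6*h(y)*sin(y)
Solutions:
 h(y) = C1/cos(y)^6


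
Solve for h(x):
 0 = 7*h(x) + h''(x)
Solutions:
 h(x) = C1*sin(sqrt(7)*x) + C2*cos(sqrt(7)*x)


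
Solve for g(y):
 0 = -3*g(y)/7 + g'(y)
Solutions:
 g(y) = C1*exp(3*y/7)


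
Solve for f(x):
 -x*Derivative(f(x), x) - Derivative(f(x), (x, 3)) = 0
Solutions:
 f(x) = C1 + Integral(C2*airyai(-x) + C3*airybi(-x), x)


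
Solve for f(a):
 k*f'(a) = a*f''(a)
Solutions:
 f(a) = C1 + a^(re(k) + 1)*(C2*sin(log(a)*Abs(im(k))) + C3*cos(log(a)*im(k)))


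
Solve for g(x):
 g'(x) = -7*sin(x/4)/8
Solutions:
 g(x) = C1 + 7*cos(x/4)/2


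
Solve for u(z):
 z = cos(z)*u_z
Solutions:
 u(z) = C1 + Integral(z/cos(z), z)


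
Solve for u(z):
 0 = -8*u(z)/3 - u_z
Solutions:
 u(z) = C1*exp(-8*z/3)


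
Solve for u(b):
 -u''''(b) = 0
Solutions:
 u(b) = C1 + C2*b + C3*b^2 + C4*b^3


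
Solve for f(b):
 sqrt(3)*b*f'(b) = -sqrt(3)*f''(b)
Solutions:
 f(b) = C1 + C2*erf(sqrt(2)*b/2)


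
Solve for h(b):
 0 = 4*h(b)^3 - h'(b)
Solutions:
 h(b) = -sqrt(2)*sqrt(-1/(C1 + 4*b))/2
 h(b) = sqrt(2)*sqrt(-1/(C1 + 4*b))/2


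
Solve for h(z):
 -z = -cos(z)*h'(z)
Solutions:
 h(z) = C1 + Integral(z/cos(z), z)


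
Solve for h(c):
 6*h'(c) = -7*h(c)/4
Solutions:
 h(c) = C1*exp(-7*c/24)


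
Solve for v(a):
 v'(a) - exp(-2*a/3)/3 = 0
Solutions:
 v(a) = C1 - exp(-2*a/3)/2


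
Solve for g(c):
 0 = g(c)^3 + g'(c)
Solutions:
 g(c) = -sqrt(2)*sqrt(-1/(C1 - c))/2
 g(c) = sqrt(2)*sqrt(-1/(C1 - c))/2


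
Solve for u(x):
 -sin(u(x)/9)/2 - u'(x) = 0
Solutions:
 x/2 + 9*log(cos(u(x)/9) - 1)/2 - 9*log(cos(u(x)/9) + 1)/2 = C1


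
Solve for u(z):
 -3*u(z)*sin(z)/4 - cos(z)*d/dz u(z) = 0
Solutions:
 u(z) = C1*cos(z)^(3/4)


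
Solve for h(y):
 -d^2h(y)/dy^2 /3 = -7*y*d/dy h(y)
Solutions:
 h(y) = C1 + C2*erfi(sqrt(42)*y/2)


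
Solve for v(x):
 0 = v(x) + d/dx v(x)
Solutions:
 v(x) = C1*exp(-x)


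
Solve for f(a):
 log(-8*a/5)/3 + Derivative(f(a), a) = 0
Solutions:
 f(a) = C1 - a*log(-a)/3 + a*(-log(2) + 1/3 + log(5)/3)


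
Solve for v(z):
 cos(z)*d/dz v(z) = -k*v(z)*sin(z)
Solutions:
 v(z) = C1*exp(k*log(cos(z)))


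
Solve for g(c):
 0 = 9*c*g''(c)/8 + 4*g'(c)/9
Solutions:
 g(c) = C1 + C2*c^(49/81)


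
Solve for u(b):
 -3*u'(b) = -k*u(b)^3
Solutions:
 u(b) = -sqrt(6)*sqrt(-1/(C1 + b*k))/2
 u(b) = sqrt(6)*sqrt(-1/(C1 + b*k))/2


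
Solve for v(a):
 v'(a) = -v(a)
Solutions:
 v(a) = C1*exp(-a)


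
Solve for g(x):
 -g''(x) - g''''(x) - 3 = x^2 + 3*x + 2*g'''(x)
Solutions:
 g(x) = C1 + C4*exp(-x) - x^4/12 + x^3/6 - 3*x^2/2 + x*(C2 + C3*exp(-x))


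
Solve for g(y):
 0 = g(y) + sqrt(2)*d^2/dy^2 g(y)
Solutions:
 g(y) = C1*sin(2^(3/4)*y/2) + C2*cos(2^(3/4)*y/2)


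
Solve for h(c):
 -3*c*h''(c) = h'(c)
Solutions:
 h(c) = C1 + C2*c^(2/3)


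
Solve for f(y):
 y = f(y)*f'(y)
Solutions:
 f(y) = -sqrt(C1 + y^2)
 f(y) = sqrt(C1 + y^2)


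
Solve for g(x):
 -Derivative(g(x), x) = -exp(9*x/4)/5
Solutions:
 g(x) = C1 + 4*exp(9*x/4)/45


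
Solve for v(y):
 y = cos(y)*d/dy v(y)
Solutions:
 v(y) = C1 + Integral(y/cos(y), y)


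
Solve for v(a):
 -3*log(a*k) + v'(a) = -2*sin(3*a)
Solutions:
 v(a) = C1 + 3*a*log(a*k) - 3*a + 2*cos(3*a)/3


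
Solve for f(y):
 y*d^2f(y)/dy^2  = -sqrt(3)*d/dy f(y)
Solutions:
 f(y) = C1 + C2*y^(1 - sqrt(3))


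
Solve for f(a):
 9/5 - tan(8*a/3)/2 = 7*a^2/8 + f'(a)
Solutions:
 f(a) = C1 - 7*a^3/24 + 9*a/5 + 3*log(cos(8*a/3))/16


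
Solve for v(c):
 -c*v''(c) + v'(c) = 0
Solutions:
 v(c) = C1 + C2*c^2


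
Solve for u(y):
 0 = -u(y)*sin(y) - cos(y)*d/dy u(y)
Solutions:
 u(y) = C1*cos(y)


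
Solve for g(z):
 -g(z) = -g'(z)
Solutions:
 g(z) = C1*exp(z)


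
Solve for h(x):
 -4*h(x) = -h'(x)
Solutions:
 h(x) = C1*exp(4*x)


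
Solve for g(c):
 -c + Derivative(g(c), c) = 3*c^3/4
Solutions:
 g(c) = C1 + 3*c^4/16 + c^2/2


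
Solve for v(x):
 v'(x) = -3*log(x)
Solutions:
 v(x) = C1 - 3*x*log(x) + 3*x


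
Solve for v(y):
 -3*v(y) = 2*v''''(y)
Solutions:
 v(y) = (C1*sin(6^(1/4)*y/2) + C2*cos(6^(1/4)*y/2))*exp(-6^(1/4)*y/2) + (C3*sin(6^(1/4)*y/2) + C4*cos(6^(1/4)*y/2))*exp(6^(1/4)*y/2)


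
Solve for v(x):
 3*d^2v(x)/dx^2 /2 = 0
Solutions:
 v(x) = C1 + C2*x


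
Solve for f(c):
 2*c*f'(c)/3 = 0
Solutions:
 f(c) = C1


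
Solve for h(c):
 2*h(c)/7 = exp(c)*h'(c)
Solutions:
 h(c) = C1*exp(-2*exp(-c)/7)


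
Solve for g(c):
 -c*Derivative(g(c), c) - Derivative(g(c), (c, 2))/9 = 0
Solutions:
 g(c) = C1 + C2*erf(3*sqrt(2)*c/2)


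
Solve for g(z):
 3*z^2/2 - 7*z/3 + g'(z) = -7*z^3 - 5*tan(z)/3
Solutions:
 g(z) = C1 - 7*z^4/4 - z^3/2 + 7*z^2/6 + 5*log(cos(z))/3


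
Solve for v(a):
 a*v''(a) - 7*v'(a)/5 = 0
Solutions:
 v(a) = C1 + C2*a^(12/5)


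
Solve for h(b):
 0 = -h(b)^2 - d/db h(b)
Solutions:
 h(b) = 1/(C1 + b)


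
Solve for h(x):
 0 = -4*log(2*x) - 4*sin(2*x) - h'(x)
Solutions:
 h(x) = C1 - 4*x*log(x) - 4*x*log(2) + 4*x + 2*cos(2*x)


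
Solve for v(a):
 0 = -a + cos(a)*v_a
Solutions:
 v(a) = C1 + Integral(a/cos(a), a)


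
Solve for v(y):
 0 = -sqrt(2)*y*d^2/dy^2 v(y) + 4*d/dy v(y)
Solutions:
 v(y) = C1 + C2*y^(1 + 2*sqrt(2))


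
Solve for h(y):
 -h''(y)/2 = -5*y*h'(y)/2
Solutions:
 h(y) = C1 + C2*erfi(sqrt(10)*y/2)


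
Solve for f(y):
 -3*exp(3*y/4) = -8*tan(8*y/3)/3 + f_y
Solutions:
 f(y) = C1 - 4*exp(3*y/4) - log(cos(8*y/3))


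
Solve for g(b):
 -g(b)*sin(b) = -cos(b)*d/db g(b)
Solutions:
 g(b) = C1/cos(b)


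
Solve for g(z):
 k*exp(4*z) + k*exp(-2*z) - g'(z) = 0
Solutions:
 g(z) = C1 + k*exp(4*z)/4 - k*exp(-2*z)/2


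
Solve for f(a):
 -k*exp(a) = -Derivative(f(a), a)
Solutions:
 f(a) = C1 + k*exp(a)


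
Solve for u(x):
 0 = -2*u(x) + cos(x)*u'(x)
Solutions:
 u(x) = C1*(sin(x) + 1)/(sin(x) - 1)


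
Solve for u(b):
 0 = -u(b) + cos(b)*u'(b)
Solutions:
 u(b) = C1*sqrt(sin(b) + 1)/sqrt(sin(b) - 1)


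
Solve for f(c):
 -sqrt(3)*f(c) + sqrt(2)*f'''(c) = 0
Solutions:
 f(c) = C3*exp(2^(5/6)*3^(1/6)*c/2) + (C1*sin(2^(5/6)*3^(2/3)*c/4) + C2*cos(2^(5/6)*3^(2/3)*c/4))*exp(-2^(5/6)*3^(1/6)*c/4)


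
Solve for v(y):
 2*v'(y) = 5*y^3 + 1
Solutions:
 v(y) = C1 + 5*y^4/8 + y/2


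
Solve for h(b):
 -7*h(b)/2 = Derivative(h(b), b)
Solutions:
 h(b) = C1*exp(-7*b/2)


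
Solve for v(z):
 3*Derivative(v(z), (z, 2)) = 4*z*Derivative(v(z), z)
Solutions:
 v(z) = C1 + C2*erfi(sqrt(6)*z/3)


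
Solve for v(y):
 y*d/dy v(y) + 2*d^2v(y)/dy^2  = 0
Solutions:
 v(y) = C1 + C2*erf(y/2)


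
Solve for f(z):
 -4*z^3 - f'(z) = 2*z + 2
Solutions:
 f(z) = C1 - z^4 - z^2 - 2*z


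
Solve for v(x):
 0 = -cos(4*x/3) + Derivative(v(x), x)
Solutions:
 v(x) = C1 + 3*sin(4*x/3)/4


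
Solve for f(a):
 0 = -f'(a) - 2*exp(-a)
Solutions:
 f(a) = C1 + 2*exp(-a)


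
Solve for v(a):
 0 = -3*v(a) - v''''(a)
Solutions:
 v(a) = (C1*sin(sqrt(2)*3^(1/4)*a/2) + C2*cos(sqrt(2)*3^(1/4)*a/2))*exp(-sqrt(2)*3^(1/4)*a/2) + (C3*sin(sqrt(2)*3^(1/4)*a/2) + C4*cos(sqrt(2)*3^(1/4)*a/2))*exp(sqrt(2)*3^(1/4)*a/2)


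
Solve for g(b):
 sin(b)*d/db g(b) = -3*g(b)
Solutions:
 g(b) = C1*(cos(b) + 1)^(3/2)/(cos(b) - 1)^(3/2)


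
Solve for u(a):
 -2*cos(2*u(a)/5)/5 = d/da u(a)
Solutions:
 2*a/5 - 5*log(sin(2*u(a)/5) - 1)/4 + 5*log(sin(2*u(a)/5) + 1)/4 = C1


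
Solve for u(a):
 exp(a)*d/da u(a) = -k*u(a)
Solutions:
 u(a) = C1*exp(k*exp(-a))


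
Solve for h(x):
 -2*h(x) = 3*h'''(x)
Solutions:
 h(x) = C3*exp(-2^(1/3)*3^(2/3)*x/3) + (C1*sin(2^(1/3)*3^(1/6)*x/2) + C2*cos(2^(1/3)*3^(1/6)*x/2))*exp(2^(1/3)*3^(2/3)*x/6)


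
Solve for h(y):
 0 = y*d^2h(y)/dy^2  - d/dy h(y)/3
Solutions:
 h(y) = C1 + C2*y^(4/3)


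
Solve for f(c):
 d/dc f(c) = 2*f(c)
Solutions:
 f(c) = C1*exp(2*c)


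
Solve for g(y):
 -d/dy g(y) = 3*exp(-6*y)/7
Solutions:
 g(y) = C1 + exp(-6*y)/14


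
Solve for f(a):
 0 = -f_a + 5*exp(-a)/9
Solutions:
 f(a) = C1 - 5*exp(-a)/9


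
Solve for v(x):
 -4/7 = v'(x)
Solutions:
 v(x) = C1 - 4*x/7


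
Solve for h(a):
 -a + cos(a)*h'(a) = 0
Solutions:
 h(a) = C1 + Integral(a/cos(a), a)


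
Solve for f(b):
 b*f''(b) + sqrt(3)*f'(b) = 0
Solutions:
 f(b) = C1 + C2*b^(1 - sqrt(3))


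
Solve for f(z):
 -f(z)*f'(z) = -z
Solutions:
 f(z) = -sqrt(C1 + z^2)
 f(z) = sqrt(C1 + z^2)


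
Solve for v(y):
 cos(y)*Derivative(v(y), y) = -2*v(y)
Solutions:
 v(y) = C1*(sin(y) - 1)/(sin(y) + 1)


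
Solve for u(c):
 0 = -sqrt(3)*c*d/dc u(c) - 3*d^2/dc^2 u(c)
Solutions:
 u(c) = C1 + C2*erf(sqrt(2)*3^(3/4)*c/6)


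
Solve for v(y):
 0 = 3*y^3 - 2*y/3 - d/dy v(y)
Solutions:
 v(y) = C1 + 3*y^4/4 - y^2/3


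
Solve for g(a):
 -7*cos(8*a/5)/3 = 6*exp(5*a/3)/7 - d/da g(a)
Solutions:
 g(a) = C1 + 18*exp(5*a/3)/35 + 35*sin(8*a/5)/24


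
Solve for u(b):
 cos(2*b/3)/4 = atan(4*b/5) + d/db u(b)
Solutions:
 u(b) = C1 - b*atan(4*b/5) + 5*log(16*b^2 + 25)/8 + 3*sin(2*b/3)/8


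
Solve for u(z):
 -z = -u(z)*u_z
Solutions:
 u(z) = -sqrt(C1 + z^2)
 u(z) = sqrt(C1 + z^2)


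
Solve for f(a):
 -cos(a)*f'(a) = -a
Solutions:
 f(a) = C1 + Integral(a/cos(a), a)


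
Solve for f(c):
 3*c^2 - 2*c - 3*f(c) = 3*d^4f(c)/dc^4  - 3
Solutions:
 f(c) = c^2 - 2*c/3 + (C1*sin(sqrt(2)*c/2) + C2*cos(sqrt(2)*c/2))*exp(-sqrt(2)*c/2) + (C3*sin(sqrt(2)*c/2) + C4*cos(sqrt(2)*c/2))*exp(sqrt(2)*c/2) + 1


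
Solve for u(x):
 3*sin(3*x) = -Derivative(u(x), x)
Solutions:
 u(x) = C1 + cos(3*x)


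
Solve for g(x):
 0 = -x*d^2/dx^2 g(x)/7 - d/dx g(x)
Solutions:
 g(x) = C1 + C2/x^6


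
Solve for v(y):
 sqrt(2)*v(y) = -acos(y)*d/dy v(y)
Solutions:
 v(y) = C1*exp(-sqrt(2)*Integral(1/acos(y), y))


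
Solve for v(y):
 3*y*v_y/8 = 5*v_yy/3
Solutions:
 v(y) = C1 + C2*erfi(3*sqrt(5)*y/20)


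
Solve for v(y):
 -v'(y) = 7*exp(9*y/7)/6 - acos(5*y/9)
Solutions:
 v(y) = C1 + y*acos(5*y/9) - sqrt(81 - 25*y^2)/5 - 49*exp(9*y/7)/54


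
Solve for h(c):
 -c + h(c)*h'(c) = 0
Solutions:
 h(c) = -sqrt(C1 + c^2)
 h(c) = sqrt(C1 + c^2)


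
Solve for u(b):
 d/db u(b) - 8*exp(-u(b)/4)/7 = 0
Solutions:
 u(b) = 4*log(C1 + 2*b/7)


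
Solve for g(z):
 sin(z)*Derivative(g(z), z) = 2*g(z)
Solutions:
 g(z) = C1*(cos(z) - 1)/(cos(z) + 1)


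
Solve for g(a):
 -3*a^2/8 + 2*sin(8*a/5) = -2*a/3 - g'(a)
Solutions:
 g(a) = C1 + a^3/8 - a^2/3 + 5*cos(8*a/5)/4


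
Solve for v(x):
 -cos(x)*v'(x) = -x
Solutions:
 v(x) = C1 + Integral(x/cos(x), x)


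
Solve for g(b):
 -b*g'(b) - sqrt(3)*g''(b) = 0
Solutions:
 g(b) = C1 + C2*erf(sqrt(2)*3^(3/4)*b/6)


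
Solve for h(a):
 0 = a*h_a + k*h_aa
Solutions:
 h(a) = C1 + C2*sqrt(k)*erf(sqrt(2)*a*sqrt(1/k)/2)


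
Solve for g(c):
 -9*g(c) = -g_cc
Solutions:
 g(c) = C1*exp(-3*c) + C2*exp(3*c)


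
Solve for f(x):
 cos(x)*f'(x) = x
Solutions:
 f(x) = C1 + Integral(x/cos(x), x)


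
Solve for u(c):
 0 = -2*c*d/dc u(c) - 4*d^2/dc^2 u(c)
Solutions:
 u(c) = C1 + C2*erf(c/2)


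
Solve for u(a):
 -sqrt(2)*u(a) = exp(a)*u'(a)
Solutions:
 u(a) = C1*exp(sqrt(2)*exp(-a))


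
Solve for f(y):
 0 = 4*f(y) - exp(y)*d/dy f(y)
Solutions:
 f(y) = C1*exp(-4*exp(-y))


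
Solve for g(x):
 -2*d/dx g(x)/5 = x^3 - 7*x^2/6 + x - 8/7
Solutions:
 g(x) = C1 - 5*x^4/8 + 35*x^3/36 - 5*x^2/4 + 20*x/7


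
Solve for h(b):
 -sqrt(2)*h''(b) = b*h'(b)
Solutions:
 h(b) = C1 + C2*erf(2^(1/4)*b/2)


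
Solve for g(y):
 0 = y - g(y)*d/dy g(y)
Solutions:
 g(y) = -sqrt(C1 + y^2)
 g(y) = sqrt(C1 + y^2)


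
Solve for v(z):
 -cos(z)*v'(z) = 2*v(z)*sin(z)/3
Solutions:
 v(z) = C1*cos(z)^(2/3)


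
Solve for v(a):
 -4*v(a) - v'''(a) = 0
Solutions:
 v(a) = C3*exp(-2^(2/3)*a) + (C1*sin(2^(2/3)*sqrt(3)*a/2) + C2*cos(2^(2/3)*sqrt(3)*a/2))*exp(2^(2/3)*a/2)


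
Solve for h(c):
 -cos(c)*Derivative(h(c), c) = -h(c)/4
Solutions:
 h(c) = C1*(sin(c) + 1)^(1/8)/(sin(c) - 1)^(1/8)


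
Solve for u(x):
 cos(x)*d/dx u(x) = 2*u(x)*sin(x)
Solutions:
 u(x) = C1/cos(x)^2


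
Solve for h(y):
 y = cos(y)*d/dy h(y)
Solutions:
 h(y) = C1 + Integral(y/cos(y), y)


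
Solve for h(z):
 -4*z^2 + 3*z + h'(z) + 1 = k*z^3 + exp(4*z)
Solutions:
 h(z) = C1 + k*z^4/4 + 4*z^3/3 - 3*z^2/2 - z + exp(4*z)/4


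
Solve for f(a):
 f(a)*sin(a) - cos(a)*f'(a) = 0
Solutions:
 f(a) = C1/cos(a)


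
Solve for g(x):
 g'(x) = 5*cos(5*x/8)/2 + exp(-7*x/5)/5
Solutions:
 g(x) = C1 + 4*sin(5*x/8) - exp(-7*x/5)/7


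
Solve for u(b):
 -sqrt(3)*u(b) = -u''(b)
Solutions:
 u(b) = C1*exp(-3^(1/4)*b) + C2*exp(3^(1/4)*b)


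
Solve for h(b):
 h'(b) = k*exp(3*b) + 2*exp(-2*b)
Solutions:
 h(b) = C1 + k*exp(3*b)/3 - exp(-2*b)


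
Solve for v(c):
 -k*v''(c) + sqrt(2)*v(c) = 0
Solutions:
 v(c) = C1*exp(-2^(1/4)*c*sqrt(1/k)) + C2*exp(2^(1/4)*c*sqrt(1/k))


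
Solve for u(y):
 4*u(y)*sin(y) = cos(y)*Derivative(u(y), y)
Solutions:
 u(y) = C1/cos(y)^4


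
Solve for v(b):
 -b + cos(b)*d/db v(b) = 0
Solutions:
 v(b) = C1 + Integral(b/cos(b), b)


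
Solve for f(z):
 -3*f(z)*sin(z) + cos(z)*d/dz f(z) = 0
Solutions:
 f(z) = C1/cos(z)^3


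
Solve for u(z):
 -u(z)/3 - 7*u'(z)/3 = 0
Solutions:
 u(z) = C1*exp(-z/7)


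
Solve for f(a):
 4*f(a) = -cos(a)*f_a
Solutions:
 f(a) = C1*(sin(a)^2 - 2*sin(a) + 1)/(sin(a)^2 + 2*sin(a) + 1)


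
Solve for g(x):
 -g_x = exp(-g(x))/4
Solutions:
 g(x) = log(C1 - x/4)


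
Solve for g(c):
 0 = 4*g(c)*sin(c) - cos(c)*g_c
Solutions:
 g(c) = C1/cos(c)^4


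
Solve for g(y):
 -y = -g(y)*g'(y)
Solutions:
 g(y) = -sqrt(C1 + y^2)
 g(y) = sqrt(C1 + y^2)


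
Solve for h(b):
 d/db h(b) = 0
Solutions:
 h(b) = C1


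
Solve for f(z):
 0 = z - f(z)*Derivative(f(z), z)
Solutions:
 f(z) = -sqrt(C1 + z^2)
 f(z) = sqrt(C1 + z^2)


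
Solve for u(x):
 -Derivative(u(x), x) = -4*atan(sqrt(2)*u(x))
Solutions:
 Integral(1/atan(sqrt(2)*_y), (_y, u(x))) = C1 + 4*x
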